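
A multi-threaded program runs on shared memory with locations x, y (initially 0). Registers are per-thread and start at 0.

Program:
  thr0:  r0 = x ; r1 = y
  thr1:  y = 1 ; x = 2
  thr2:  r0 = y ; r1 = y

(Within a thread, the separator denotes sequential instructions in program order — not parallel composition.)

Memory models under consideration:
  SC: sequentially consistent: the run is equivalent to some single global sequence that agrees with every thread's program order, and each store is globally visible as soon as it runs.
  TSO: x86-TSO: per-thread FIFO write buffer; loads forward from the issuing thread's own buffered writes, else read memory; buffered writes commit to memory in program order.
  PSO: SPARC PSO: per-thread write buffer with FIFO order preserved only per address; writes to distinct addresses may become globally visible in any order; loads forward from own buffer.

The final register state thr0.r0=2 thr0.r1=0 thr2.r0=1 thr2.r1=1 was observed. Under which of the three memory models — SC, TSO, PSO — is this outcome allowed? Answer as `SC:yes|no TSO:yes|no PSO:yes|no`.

outcome vector order: (thr0.r0,thr0.r1,thr2.r0,thr2.r1)
[SC] allowed = {0000, 0001, 0011, 0100, 0101, 0111, 2100, 2101, 2111}
[TSO] allowed = {0000, 0001, 0011, 0100, 0101, 0111, 2100, 2101, 2111}
[PSO] allowed = {0000, 0001, 0011, 0100, 0101, 0111, 2000, 2001, 2011, 2100, 2101, 2111}
target 2011 ∈ {PSO}

SC:no TSO:no PSO:yes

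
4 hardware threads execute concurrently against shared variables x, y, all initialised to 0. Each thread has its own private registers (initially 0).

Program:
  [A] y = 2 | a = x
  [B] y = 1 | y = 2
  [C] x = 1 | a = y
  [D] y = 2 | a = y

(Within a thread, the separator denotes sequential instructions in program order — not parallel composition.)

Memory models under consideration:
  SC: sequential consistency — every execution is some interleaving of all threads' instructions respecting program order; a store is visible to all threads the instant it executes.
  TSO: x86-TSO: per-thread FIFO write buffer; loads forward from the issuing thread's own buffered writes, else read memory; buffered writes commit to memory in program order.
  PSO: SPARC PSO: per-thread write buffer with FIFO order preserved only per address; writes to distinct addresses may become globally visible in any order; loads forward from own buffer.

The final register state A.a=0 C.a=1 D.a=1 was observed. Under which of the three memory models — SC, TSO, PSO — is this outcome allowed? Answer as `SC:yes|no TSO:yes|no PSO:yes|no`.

outcome vector order: (A.a,C.a,D.a)
SC (10): 011, 012, 021, 022, 101, 102, 111, 112, 121, 122
TSO (12): 001, 002, 011, 012, 021, 022, 101, 102, 111, 112, 121, 122
PSO (12): 001, 002, 011, 012, 021, 022, 101, 102, 111, 112, 121, 122
target 011 ∈ {SC,TSO,PSO}

SC:yes TSO:yes PSO:yes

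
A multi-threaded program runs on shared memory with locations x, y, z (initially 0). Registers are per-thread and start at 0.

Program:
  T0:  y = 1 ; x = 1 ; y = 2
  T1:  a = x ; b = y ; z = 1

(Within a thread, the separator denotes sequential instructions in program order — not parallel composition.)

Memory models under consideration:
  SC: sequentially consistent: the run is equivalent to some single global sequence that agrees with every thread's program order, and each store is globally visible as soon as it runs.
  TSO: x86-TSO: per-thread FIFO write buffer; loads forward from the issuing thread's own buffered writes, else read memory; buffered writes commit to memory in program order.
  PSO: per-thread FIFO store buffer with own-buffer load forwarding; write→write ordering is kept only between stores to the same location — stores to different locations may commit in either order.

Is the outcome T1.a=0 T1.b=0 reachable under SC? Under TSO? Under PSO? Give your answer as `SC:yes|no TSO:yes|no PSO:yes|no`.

SC:yes TSO:yes PSO:yes

outcome vector order: (T1.a,T1.b)
SC: 5 outcomes — {00 01 02 11 12}
TSO: 5 outcomes — {00 01 02 11 12}
PSO: 6 outcomes — {00 01 02 10 11 12}
target 00 ∈ {SC,TSO,PSO}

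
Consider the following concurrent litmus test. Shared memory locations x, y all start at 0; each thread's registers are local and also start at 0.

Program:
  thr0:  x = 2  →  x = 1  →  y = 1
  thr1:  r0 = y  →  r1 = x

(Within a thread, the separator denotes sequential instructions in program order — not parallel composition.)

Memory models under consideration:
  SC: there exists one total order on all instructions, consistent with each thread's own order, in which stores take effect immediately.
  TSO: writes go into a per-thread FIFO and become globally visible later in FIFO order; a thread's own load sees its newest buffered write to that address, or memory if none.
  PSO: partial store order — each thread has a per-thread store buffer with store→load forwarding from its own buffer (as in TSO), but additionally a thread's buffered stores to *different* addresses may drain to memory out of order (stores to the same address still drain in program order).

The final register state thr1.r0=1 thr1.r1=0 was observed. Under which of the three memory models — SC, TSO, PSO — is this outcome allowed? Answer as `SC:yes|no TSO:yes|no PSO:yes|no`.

outcome vector order: (thr1.r0,thr1.r1)
SC: 4 outcomes — {(0,0), (0,1), (0,2), (1,1)}
TSO: 4 outcomes — {(0,0), (0,1), (0,2), (1,1)}
PSO: 6 outcomes — {(0,0), (0,1), (0,2), (1,0), (1,1), (1,2)}
target (1,0) ∈ {PSO}

SC:no TSO:no PSO:yes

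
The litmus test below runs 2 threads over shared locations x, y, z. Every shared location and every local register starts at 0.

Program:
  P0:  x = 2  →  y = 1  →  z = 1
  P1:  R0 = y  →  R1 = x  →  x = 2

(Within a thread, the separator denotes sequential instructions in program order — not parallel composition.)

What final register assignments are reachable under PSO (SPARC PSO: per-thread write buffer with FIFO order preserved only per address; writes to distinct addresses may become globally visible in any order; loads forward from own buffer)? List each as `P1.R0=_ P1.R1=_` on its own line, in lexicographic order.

outcome vector order: (P1.R0,P1.R1)
|PSO outcomes| = 4

P1.R0=0 P1.R1=0
P1.R0=0 P1.R1=2
P1.R0=1 P1.R1=0
P1.R0=1 P1.R1=2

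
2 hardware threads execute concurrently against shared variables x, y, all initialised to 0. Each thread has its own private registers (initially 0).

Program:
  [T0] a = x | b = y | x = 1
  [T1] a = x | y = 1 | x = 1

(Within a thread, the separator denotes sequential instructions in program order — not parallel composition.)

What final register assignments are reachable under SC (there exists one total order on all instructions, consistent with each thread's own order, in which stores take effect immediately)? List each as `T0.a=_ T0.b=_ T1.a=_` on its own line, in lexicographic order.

T0.a=0 T0.b=0 T1.a=0
T0.a=0 T0.b=0 T1.a=1
T0.a=0 T0.b=1 T1.a=0
T0.a=1 T0.b=1 T1.a=0

outcome vector order: (T0.a,T0.b,T1.a)
|SC outcomes| = 4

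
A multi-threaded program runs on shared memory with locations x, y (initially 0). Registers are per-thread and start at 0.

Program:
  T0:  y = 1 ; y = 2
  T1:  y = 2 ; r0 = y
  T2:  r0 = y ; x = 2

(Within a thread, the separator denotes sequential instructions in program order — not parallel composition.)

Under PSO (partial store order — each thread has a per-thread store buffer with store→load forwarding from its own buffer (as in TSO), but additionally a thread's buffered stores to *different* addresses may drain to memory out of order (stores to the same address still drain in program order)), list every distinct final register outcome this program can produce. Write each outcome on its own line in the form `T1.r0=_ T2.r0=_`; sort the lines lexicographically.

T1.r0=1 T2.r0=0
T1.r0=1 T2.r0=1
T1.r0=1 T2.r0=2
T1.r0=2 T2.r0=0
T1.r0=2 T2.r0=1
T1.r0=2 T2.r0=2

outcome vector order: (T1.r0,T2.r0)
|PSO outcomes| = 6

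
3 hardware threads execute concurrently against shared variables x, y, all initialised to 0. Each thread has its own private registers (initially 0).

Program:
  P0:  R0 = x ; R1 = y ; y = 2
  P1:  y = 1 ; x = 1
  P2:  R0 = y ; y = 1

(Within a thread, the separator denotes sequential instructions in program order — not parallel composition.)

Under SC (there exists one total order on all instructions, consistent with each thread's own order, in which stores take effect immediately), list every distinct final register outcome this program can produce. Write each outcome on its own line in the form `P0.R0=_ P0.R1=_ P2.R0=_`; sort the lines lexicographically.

outcome vector order: (P0.R0,P0.R1,P2.R0)
|SC outcomes| = 9

P0.R0=0 P0.R1=0 P2.R0=0
P0.R0=0 P0.R1=0 P2.R0=1
P0.R0=0 P0.R1=0 P2.R0=2
P0.R0=0 P0.R1=1 P2.R0=0
P0.R0=0 P0.R1=1 P2.R0=1
P0.R0=0 P0.R1=1 P2.R0=2
P0.R0=1 P0.R1=1 P2.R0=0
P0.R0=1 P0.R1=1 P2.R0=1
P0.R0=1 P0.R1=1 P2.R0=2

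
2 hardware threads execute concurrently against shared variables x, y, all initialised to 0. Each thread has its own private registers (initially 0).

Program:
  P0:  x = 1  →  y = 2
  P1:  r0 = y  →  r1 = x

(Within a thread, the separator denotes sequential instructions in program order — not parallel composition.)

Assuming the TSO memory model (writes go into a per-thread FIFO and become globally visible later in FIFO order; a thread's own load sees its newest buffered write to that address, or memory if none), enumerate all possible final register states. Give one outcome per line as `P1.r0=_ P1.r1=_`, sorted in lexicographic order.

outcome vector order: (P1.r0,P1.r1)
|TSO outcomes| = 3

P1.r0=0 P1.r1=0
P1.r0=0 P1.r1=1
P1.r0=2 P1.r1=1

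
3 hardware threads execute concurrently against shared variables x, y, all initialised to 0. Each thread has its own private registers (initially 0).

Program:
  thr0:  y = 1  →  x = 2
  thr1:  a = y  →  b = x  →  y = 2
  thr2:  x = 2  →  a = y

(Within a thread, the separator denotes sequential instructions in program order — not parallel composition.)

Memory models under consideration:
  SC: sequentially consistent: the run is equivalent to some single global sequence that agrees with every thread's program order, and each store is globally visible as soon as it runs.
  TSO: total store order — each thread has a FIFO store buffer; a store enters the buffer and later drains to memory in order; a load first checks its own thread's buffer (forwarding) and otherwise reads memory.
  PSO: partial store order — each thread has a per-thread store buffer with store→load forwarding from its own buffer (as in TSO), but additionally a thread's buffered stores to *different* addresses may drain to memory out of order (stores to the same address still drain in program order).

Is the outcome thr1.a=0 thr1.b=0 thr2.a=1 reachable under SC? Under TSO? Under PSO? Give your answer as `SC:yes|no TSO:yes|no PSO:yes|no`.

outcome vector order: (thr1.a,thr1.b,thr2.a)
[SC] allowed = {(0,0,0) (0,0,1) (0,0,2) (0,2,0) (0,2,1) (0,2,2) (1,0,1) (1,0,2) (1,2,0) (1,2,1) (1,2,2)}
[TSO] allowed = {(0,0,0) (0,0,1) (0,0,2) (0,2,0) (0,2,1) (0,2,2) (1,0,0) (1,0,1) (1,0,2) (1,2,0) (1,2,1) (1,2,2)}
[PSO] allowed = {(0,0,0) (0,0,1) (0,0,2) (0,2,0) (0,2,1) (0,2,2) (1,0,0) (1,0,1) (1,0,2) (1,2,0) (1,2,1) (1,2,2)}
target (0,0,1) ∈ {SC,TSO,PSO}

SC:yes TSO:yes PSO:yes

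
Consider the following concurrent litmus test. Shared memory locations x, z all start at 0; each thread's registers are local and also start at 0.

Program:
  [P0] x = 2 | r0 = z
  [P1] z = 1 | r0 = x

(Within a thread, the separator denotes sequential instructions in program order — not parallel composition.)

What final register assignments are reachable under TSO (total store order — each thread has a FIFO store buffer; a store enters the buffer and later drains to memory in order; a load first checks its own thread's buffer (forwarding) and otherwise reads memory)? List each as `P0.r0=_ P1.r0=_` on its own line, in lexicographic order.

P0.r0=0 P1.r0=0
P0.r0=0 P1.r0=2
P0.r0=1 P1.r0=0
P0.r0=1 P1.r0=2

outcome vector order: (P0.r0,P1.r0)
|TSO outcomes| = 4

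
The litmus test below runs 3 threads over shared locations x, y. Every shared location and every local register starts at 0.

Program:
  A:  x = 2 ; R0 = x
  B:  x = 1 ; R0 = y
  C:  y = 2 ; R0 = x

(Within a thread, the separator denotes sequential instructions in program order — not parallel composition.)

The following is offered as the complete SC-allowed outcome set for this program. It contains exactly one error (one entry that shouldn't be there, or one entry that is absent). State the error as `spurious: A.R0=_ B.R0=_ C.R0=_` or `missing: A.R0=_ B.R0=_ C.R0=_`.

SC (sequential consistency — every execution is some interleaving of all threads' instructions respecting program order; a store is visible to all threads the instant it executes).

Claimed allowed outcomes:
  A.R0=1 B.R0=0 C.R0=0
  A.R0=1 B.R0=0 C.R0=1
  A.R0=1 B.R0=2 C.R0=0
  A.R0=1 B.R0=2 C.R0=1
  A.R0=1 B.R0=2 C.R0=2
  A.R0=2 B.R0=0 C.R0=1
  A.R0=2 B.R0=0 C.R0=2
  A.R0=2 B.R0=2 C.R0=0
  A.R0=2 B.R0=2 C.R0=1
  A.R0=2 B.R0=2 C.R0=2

spurious: A.R0=1 B.R0=0 C.R0=0

outcome vector order: (A.R0,B.R0,C.R0)
[SC] allowed = {<1 0 1>, <1 2 0>, <1 2 1>, <1 2 2>, <2 0 1>, <2 0 2>, <2 2 0>, <2 2 1>, <2 2 2>}
claimed∖SC = {<1 0 0>}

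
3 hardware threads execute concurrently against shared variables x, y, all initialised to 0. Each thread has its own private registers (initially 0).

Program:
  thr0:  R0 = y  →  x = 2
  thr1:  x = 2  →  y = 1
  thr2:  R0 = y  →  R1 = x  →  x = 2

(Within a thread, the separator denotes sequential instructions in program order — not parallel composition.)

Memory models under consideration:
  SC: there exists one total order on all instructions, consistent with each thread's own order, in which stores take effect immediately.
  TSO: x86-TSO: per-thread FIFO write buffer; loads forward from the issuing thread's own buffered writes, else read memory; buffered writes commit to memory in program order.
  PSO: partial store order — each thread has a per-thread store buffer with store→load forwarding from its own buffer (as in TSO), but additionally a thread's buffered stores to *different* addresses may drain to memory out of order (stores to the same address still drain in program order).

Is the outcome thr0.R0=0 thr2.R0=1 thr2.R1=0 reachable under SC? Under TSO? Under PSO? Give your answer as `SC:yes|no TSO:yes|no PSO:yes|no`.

outcome vector order: (thr0.R0,thr2.R0,thr2.R1)
[SC] allowed = {000 002 012 100 102 112}
[TSO] allowed = {000 002 012 100 102 112}
[PSO] allowed = {000 002 010 012 100 102 110 112}
target 010 ∈ {PSO}

SC:no TSO:no PSO:yes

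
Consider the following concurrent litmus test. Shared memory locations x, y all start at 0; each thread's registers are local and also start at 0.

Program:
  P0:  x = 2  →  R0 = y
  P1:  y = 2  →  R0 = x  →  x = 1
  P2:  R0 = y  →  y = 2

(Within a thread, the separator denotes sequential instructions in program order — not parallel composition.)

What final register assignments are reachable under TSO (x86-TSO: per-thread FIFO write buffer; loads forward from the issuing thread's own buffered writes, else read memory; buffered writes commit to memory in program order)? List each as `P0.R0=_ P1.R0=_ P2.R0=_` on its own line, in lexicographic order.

P0.R0=0 P1.R0=0 P2.R0=0
P0.R0=0 P1.R0=0 P2.R0=2
P0.R0=0 P1.R0=2 P2.R0=0
P0.R0=0 P1.R0=2 P2.R0=2
P0.R0=2 P1.R0=0 P2.R0=0
P0.R0=2 P1.R0=0 P2.R0=2
P0.R0=2 P1.R0=2 P2.R0=0
P0.R0=2 P1.R0=2 P2.R0=2

outcome vector order: (P0.R0,P1.R0,P2.R0)
|TSO outcomes| = 8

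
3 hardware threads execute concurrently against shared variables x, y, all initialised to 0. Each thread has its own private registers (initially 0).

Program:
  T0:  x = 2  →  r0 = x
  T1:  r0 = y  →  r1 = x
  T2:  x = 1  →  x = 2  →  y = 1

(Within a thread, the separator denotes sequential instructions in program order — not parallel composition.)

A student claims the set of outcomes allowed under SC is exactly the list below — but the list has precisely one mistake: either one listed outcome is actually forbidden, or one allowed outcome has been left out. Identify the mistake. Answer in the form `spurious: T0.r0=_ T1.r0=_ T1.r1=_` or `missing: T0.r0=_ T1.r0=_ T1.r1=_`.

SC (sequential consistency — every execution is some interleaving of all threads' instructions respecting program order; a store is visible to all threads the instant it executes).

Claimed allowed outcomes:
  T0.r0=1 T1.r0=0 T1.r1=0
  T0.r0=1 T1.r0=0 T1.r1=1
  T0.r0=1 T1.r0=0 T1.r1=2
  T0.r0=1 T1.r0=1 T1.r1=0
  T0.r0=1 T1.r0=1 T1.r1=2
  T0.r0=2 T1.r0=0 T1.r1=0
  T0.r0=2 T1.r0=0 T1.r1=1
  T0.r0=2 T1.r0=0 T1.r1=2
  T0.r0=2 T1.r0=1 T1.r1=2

spurious: T0.r0=1 T1.r0=1 T1.r1=0

outcome vector order: (T0.r0,T1.r0,T1.r1)
SC (8): <1 0 0> <1 0 1> <1 0 2> <1 1 2> <2 0 0> <2 0 1> <2 0 2> <2 1 2>
claimed∖SC = {<1 1 0>}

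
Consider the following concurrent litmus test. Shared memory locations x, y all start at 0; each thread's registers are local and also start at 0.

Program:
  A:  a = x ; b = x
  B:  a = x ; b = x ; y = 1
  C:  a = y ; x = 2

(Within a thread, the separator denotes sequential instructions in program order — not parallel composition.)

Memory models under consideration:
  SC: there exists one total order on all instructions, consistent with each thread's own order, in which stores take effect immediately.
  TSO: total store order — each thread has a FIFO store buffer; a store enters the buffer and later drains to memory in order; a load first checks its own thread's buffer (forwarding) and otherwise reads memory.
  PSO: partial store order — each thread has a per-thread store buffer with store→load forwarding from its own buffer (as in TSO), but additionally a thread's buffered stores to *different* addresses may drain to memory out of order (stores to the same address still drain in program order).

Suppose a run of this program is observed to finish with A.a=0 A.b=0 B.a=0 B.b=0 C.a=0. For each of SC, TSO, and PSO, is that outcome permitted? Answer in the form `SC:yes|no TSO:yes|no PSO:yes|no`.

SC:yes TSO:yes PSO:yes

outcome vector order: (A.a,A.b,B.a,B.b,C.a)
SC: 12 outcomes — {0/0/0/0/0; 0/0/0/0/1; 0/0/0/2/0; 0/0/2/2/0; 0/2/0/0/0; 0/2/0/0/1; 0/2/0/2/0; 0/2/2/2/0; 2/2/0/0/0; 2/2/0/0/1; 2/2/0/2/0; 2/2/2/2/0}
TSO: 12 outcomes — {0/0/0/0/0; 0/0/0/0/1; 0/0/0/2/0; 0/0/2/2/0; 0/2/0/0/0; 0/2/0/0/1; 0/2/0/2/0; 0/2/2/2/0; 2/2/0/0/0; 2/2/0/0/1; 2/2/0/2/0; 2/2/2/2/0}
PSO: 12 outcomes — {0/0/0/0/0; 0/0/0/0/1; 0/0/0/2/0; 0/0/2/2/0; 0/2/0/0/0; 0/2/0/0/1; 0/2/0/2/0; 0/2/2/2/0; 2/2/0/0/0; 2/2/0/0/1; 2/2/0/2/0; 2/2/2/2/0}
target 0/0/0/0/0 ∈ {SC,TSO,PSO}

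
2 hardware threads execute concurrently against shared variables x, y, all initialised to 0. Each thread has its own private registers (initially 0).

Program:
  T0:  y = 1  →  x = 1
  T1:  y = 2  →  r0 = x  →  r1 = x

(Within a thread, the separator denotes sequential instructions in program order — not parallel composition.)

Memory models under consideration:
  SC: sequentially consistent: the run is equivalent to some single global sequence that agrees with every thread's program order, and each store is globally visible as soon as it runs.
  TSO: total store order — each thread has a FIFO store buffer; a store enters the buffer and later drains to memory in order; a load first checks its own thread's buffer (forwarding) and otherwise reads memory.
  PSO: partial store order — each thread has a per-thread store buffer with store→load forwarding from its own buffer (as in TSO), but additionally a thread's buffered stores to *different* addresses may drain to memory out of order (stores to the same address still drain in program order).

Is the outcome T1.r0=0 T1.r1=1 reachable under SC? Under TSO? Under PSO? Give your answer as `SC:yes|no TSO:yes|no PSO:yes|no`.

outcome vector order: (T1.r0,T1.r1)
[SC] allowed = {(0,0); (0,1); (1,1)}
[TSO] allowed = {(0,0); (0,1); (1,1)}
[PSO] allowed = {(0,0); (0,1); (1,1)}
target (0,1) ∈ {SC,TSO,PSO}

SC:yes TSO:yes PSO:yes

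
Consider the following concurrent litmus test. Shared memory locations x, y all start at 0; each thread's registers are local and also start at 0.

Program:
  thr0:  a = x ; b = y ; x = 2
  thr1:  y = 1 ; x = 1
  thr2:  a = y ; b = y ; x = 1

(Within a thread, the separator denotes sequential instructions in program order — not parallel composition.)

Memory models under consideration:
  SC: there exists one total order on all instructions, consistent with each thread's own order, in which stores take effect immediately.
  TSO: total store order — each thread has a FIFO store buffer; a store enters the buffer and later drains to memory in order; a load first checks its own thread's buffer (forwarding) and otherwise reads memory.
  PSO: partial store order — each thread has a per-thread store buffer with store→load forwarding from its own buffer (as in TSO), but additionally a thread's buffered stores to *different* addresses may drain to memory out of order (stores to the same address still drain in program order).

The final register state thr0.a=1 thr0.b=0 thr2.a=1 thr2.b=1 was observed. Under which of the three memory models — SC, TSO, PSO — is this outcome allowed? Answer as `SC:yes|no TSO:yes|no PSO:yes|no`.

SC:no TSO:no PSO:yes

outcome vector order: (thr0.a,thr0.b,thr2.a,thr2.b)
[SC] allowed = {<0 0 0 0> <0 0 0 1> <0 0 1 1> <0 1 0 0> <0 1 0 1> <0 1 1 1> <1 0 0 0> <1 1 0 0> <1 1 0 1> <1 1 1 1>}
[TSO] allowed = {<0 0 0 0> <0 0 0 1> <0 0 1 1> <0 1 0 0> <0 1 0 1> <0 1 1 1> <1 0 0 0> <1 1 0 0> <1 1 0 1> <1 1 1 1>}
[PSO] allowed = {<0 0 0 0> <0 0 0 1> <0 0 1 1> <0 1 0 0> <0 1 0 1> <0 1 1 1> <1 0 0 0> <1 0 0 1> <1 0 1 1> <1 1 0 0> <1 1 0 1> <1 1 1 1>}
target <1 0 1 1> ∈ {PSO}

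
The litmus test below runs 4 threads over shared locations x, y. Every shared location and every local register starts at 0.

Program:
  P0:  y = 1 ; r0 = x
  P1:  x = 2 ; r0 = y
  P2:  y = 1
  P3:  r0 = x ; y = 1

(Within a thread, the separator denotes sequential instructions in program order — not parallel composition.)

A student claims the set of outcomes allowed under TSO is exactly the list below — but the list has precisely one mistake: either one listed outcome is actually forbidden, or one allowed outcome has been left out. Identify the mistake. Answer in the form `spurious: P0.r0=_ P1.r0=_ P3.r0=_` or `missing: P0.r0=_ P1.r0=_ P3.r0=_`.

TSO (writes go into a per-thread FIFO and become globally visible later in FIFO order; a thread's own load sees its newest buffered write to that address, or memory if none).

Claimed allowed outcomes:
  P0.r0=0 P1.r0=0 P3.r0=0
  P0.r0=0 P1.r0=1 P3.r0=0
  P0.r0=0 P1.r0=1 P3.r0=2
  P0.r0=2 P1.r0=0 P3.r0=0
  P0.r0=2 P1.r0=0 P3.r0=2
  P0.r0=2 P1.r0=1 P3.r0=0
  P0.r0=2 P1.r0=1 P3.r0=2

outcome vector order: (P0.r0,P1.r0,P3.r0)
TSO (8): 000, 002, 010, 012, 200, 202, 210, 212
TSO∖claimed = {002}

missing: P0.r0=0 P1.r0=0 P3.r0=2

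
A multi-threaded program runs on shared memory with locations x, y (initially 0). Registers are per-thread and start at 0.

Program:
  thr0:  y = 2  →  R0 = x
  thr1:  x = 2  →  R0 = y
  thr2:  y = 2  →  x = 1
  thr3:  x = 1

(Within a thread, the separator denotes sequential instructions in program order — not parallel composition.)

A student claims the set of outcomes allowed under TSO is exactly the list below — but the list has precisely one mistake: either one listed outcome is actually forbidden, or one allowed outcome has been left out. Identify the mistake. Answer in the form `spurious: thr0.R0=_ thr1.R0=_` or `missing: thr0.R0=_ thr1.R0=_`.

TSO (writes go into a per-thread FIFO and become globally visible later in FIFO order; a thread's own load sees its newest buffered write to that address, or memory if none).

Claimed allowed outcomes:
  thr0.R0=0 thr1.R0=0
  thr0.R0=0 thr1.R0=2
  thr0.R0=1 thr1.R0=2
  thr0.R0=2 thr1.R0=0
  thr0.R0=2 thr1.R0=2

outcome vector order: (thr0.R0,thr1.R0)
TSO: 6 outcomes — {0/0; 0/2; 1/0; 1/2; 2/0; 2/2}
TSO∖claimed = {1/0}

missing: thr0.R0=1 thr1.R0=0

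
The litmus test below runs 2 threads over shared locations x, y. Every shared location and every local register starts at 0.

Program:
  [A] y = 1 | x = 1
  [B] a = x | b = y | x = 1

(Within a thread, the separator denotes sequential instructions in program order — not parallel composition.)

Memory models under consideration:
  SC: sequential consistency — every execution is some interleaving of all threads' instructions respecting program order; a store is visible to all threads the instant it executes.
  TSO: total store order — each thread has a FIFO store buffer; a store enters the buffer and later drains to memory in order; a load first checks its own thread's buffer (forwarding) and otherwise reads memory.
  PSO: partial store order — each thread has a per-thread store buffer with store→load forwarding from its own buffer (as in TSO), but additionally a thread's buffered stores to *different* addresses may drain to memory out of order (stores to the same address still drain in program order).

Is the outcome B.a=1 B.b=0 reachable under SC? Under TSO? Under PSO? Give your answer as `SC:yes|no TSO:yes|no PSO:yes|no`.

SC:no TSO:no PSO:yes

outcome vector order: (B.a,B.b)
under SC → <0 0>, <0 1>, <1 1>
under TSO → <0 0>, <0 1>, <1 1>
under PSO → <0 0>, <0 1>, <1 0>, <1 1>
target <1 0> ∈ {PSO}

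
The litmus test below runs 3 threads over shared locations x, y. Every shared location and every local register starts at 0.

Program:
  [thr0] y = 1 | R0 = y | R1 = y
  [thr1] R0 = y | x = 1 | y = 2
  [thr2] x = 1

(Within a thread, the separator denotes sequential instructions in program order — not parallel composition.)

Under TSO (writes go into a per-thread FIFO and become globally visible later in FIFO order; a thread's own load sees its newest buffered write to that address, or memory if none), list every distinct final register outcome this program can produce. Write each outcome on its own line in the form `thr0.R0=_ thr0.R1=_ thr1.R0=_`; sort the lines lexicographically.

thr0.R0=1 thr0.R1=1 thr1.R0=0
thr0.R0=1 thr0.R1=1 thr1.R0=1
thr0.R0=1 thr0.R1=2 thr1.R0=0
thr0.R0=1 thr0.R1=2 thr1.R0=1
thr0.R0=2 thr0.R1=2 thr1.R0=0
thr0.R0=2 thr0.R1=2 thr1.R0=1

outcome vector order: (thr0.R0,thr0.R1,thr1.R0)
|TSO outcomes| = 6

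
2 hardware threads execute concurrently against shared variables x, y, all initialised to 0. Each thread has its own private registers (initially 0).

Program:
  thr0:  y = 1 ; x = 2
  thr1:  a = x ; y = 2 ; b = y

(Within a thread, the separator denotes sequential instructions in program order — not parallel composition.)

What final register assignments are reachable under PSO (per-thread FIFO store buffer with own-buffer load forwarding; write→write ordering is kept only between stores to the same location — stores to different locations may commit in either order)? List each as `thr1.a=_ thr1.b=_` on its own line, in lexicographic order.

outcome vector order: (thr1.a,thr1.b)
|PSO outcomes| = 4

thr1.a=0 thr1.b=1
thr1.a=0 thr1.b=2
thr1.a=2 thr1.b=1
thr1.a=2 thr1.b=2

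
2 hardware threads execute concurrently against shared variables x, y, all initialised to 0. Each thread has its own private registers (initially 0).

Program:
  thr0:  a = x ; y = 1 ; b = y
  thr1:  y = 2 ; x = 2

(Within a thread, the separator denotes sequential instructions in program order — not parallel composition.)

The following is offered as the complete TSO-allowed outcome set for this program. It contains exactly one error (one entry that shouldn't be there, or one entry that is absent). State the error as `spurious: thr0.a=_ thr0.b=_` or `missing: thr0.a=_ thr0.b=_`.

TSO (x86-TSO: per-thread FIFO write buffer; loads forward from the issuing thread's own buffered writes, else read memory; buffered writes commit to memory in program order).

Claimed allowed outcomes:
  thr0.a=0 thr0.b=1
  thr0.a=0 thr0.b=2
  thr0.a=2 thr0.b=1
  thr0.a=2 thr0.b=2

spurious: thr0.a=2 thr0.b=2

outcome vector order: (thr0.a,thr0.b)
[TSO] allowed = {<0 1>, <0 2>, <2 1>}
claimed∖TSO = {<2 2>}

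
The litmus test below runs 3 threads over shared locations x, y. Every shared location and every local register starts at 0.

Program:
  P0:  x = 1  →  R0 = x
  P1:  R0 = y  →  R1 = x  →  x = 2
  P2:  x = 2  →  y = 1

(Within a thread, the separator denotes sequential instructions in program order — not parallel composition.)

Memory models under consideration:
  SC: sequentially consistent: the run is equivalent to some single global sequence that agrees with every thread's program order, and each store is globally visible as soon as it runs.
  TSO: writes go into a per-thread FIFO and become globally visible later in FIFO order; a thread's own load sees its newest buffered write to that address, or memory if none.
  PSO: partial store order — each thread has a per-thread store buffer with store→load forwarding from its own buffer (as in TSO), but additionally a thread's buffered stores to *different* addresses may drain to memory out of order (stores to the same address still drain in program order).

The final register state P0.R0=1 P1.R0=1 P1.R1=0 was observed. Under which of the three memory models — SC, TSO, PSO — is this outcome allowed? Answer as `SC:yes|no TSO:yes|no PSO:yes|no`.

outcome vector order: (P0.R0,P1.R0,P1.R1)
SC (10): (1,0,0) (1,0,1) (1,0,2) (1,1,1) (1,1,2) (2,0,0) (2,0,1) (2,0,2) (2,1,1) (2,1,2)
TSO (10): (1,0,0) (1,0,1) (1,0,2) (1,1,1) (1,1,2) (2,0,0) (2,0,1) (2,0,2) (2,1,1) (2,1,2)
PSO (12): (1,0,0) (1,0,1) (1,0,2) (1,1,0) (1,1,1) (1,1,2) (2,0,0) (2,0,1) (2,0,2) (2,1,0) (2,1,1) (2,1,2)
target (1,1,0) ∈ {PSO}

SC:no TSO:no PSO:yes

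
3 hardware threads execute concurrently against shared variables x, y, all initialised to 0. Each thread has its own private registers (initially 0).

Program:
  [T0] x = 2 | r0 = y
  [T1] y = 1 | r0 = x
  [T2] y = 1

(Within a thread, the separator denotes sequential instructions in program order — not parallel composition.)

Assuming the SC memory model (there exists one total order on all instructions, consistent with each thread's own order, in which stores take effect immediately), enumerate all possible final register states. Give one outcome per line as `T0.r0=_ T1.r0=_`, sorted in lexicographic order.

outcome vector order: (T0.r0,T1.r0)
|SC outcomes| = 3

T0.r0=0 T1.r0=2
T0.r0=1 T1.r0=0
T0.r0=1 T1.r0=2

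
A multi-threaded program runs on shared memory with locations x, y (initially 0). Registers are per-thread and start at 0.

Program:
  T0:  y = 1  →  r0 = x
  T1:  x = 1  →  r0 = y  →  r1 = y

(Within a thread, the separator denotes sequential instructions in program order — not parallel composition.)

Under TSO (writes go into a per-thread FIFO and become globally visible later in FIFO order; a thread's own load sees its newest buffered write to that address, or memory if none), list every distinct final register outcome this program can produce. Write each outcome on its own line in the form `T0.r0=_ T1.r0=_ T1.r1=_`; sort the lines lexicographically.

outcome vector order: (T0.r0,T1.r0,T1.r1)
|TSO outcomes| = 6

T0.r0=0 T1.r0=0 T1.r1=0
T0.r0=0 T1.r0=0 T1.r1=1
T0.r0=0 T1.r0=1 T1.r1=1
T0.r0=1 T1.r0=0 T1.r1=0
T0.r0=1 T1.r0=0 T1.r1=1
T0.r0=1 T1.r0=1 T1.r1=1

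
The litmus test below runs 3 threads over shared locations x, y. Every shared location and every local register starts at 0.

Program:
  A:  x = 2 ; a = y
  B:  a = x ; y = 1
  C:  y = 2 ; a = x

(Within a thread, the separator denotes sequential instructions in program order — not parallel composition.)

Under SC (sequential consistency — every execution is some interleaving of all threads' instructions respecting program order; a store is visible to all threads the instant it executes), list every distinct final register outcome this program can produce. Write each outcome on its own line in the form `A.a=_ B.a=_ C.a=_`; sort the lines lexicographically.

A.a=0 B.a=0 C.a=2
A.a=0 B.a=2 C.a=2
A.a=1 B.a=0 C.a=0
A.a=1 B.a=0 C.a=2
A.a=1 B.a=2 C.a=0
A.a=1 B.a=2 C.a=2
A.a=2 B.a=0 C.a=0
A.a=2 B.a=0 C.a=2
A.a=2 B.a=2 C.a=0
A.a=2 B.a=2 C.a=2

outcome vector order: (A.a,B.a,C.a)
|SC outcomes| = 10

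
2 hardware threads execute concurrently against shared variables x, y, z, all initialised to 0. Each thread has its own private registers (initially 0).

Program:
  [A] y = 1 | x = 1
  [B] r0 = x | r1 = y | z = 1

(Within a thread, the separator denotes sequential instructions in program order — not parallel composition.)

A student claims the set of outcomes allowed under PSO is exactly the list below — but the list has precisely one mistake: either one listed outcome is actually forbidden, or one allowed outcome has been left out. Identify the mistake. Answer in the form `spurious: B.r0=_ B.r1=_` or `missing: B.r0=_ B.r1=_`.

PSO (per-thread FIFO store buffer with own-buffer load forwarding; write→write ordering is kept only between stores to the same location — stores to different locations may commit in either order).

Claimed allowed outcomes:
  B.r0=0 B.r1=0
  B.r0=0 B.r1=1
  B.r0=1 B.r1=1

outcome vector order: (B.r0,B.r1)
[PSO] allowed = {0/0 0/1 1/0 1/1}
PSO∖claimed = {1/0}

missing: B.r0=1 B.r1=0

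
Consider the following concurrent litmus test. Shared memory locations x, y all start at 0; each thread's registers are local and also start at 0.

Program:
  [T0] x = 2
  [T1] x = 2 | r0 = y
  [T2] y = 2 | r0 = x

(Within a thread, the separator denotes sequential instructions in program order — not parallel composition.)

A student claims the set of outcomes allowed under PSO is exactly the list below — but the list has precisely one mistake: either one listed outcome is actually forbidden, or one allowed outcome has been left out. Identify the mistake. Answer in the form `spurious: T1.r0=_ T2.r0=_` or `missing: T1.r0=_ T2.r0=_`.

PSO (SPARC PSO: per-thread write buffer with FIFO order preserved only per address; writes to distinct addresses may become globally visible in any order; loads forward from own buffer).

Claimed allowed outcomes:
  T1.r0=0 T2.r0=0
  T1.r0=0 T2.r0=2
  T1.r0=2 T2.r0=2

outcome vector order: (T1.r0,T2.r0)
under PSO → (0,0), (0,2), (2,0), (2,2)
PSO∖claimed = {(2,0)}

missing: T1.r0=2 T2.r0=0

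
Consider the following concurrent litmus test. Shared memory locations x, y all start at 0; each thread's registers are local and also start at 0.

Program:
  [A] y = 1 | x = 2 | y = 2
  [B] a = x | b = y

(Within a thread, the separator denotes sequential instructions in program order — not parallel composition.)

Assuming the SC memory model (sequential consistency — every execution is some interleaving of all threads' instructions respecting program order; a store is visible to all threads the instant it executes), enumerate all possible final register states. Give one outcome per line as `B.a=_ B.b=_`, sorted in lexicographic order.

outcome vector order: (B.a,B.b)
|SC outcomes| = 5

B.a=0 B.b=0
B.a=0 B.b=1
B.a=0 B.b=2
B.a=2 B.b=1
B.a=2 B.b=2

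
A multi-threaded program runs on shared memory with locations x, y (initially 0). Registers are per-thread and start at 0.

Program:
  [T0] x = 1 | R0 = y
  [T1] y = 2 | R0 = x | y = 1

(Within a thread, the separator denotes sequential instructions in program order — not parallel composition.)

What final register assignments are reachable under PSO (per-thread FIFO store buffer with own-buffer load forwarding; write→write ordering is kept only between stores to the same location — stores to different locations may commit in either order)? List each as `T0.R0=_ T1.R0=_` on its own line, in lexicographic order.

outcome vector order: (T0.R0,T1.R0)
|PSO outcomes| = 6

T0.R0=0 T1.R0=0
T0.R0=0 T1.R0=1
T0.R0=1 T1.R0=0
T0.R0=1 T1.R0=1
T0.R0=2 T1.R0=0
T0.R0=2 T1.R0=1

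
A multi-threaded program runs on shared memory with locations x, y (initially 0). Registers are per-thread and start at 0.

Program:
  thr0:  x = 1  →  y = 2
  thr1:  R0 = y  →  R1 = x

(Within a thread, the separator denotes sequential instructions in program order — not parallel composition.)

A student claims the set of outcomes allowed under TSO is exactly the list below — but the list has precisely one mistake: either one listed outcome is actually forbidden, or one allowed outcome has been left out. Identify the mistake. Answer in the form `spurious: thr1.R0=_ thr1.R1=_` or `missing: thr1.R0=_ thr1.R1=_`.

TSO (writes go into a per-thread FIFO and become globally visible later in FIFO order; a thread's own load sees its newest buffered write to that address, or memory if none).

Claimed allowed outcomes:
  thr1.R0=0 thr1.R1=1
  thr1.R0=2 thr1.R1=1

missing: thr1.R0=0 thr1.R1=0

outcome vector order: (thr1.R0,thr1.R1)
[TSO] allowed = {(0,0), (0,1), (2,1)}
TSO∖claimed = {(0,0)}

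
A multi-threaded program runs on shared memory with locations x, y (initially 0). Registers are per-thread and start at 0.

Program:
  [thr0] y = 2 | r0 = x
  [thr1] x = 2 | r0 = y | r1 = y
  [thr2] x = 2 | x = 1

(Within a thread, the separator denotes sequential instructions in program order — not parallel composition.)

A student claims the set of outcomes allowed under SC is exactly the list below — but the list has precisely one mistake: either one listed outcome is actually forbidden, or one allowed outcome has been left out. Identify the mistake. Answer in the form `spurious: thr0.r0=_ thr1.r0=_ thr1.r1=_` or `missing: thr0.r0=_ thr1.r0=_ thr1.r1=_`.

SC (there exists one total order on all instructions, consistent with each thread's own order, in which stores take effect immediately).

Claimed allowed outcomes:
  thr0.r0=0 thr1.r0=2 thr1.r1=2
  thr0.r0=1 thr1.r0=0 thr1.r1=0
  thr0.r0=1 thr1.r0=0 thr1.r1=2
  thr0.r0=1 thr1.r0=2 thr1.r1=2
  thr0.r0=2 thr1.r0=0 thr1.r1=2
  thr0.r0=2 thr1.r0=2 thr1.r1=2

missing: thr0.r0=2 thr1.r0=0 thr1.r1=0

outcome vector order: (thr0.r0,thr1.r0,thr1.r1)
[SC] allowed = {022; 100; 102; 122; 200; 202; 222}
SC∖claimed = {200}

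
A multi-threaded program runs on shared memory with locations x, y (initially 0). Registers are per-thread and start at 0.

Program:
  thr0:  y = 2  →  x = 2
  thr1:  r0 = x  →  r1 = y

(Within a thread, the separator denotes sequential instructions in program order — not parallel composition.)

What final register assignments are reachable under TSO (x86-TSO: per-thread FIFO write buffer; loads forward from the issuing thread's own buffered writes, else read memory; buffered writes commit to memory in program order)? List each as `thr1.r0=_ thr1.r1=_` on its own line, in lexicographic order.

outcome vector order: (thr1.r0,thr1.r1)
|TSO outcomes| = 3

thr1.r0=0 thr1.r1=0
thr1.r0=0 thr1.r1=2
thr1.r0=2 thr1.r1=2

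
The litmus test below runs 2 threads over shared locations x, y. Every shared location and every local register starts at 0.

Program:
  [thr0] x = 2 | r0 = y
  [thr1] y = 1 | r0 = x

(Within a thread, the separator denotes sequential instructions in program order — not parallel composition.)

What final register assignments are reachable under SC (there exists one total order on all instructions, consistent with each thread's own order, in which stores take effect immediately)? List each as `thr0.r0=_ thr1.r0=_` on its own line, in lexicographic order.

outcome vector order: (thr0.r0,thr1.r0)
|SC outcomes| = 3

thr0.r0=0 thr1.r0=2
thr0.r0=1 thr1.r0=0
thr0.r0=1 thr1.r0=2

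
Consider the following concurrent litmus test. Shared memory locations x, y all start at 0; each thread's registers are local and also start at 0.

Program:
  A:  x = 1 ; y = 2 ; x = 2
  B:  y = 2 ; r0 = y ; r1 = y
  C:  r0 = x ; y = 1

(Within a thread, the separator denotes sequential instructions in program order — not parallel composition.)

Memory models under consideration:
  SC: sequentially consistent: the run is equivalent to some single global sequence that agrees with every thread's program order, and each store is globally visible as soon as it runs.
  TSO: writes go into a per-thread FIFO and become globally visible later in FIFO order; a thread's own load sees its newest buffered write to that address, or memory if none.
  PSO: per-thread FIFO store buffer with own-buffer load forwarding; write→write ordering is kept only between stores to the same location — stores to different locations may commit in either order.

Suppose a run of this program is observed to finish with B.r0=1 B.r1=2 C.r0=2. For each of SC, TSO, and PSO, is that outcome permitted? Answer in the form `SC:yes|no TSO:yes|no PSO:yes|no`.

outcome vector order: (B.r0,B.r1,C.r0)
[SC] allowed = {1/1/0, 1/1/1, 1/1/2, 1/2/0, 1/2/1, 2/1/0, 2/1/1, 2/1/2, 2/2/0, 2/2/1, 2/2/2}
[TSO] allowed = {1/1/0, 1/1/1, 1/1/2, 1/2/0, 1/2/1, 2/1/0, 2/1/1, 2/1/2, 2/2/0, 2/2/1, 2/2/2}
[PSO] allowed = {1/1/0, 1/1/1, 1/1/2, 1/2/0, 1/2/1, 1/2/2, 2/1/0, 2/1/1, 2/1/2, 2/2/0, 2/2/1, 2/2/2}
target 1/2/2 ∈ {PSO}

SC:no TSO:no PSO:yes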